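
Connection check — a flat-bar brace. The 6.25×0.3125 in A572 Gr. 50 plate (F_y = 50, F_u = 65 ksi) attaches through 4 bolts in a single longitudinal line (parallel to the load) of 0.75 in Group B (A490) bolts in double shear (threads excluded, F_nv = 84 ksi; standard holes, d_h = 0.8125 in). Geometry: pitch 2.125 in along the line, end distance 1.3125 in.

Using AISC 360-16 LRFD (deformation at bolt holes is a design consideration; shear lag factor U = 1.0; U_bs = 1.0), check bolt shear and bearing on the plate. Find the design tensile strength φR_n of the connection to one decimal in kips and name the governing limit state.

Bolt shear: A_b = π(0.75)²/4 = 0.44179 in². φR_n = 0.75 × 84 × 0.44179 × 4 × 2 = 222.7 kips.
Bearing (0.3125 in plate, F_u = 65 ksi): end bolts L_c = 1.3125 − 0.8125/2 = 0.90625, R_n = min(1.2×0.90625×0.3125×65, 2.4×0.75×0.3125×65) = 22.09 kips/bolt; interior L_c = 2.125 − 0.8125 = 1.3125, R_n = 31.992 kips/bolt. φR_n = 0.75 × (1×22.09 + 3×31.992) = 88.5 kips.
Governing: min(222.7, 88.5) = 88.5 kips → bearing.

88.5 kips (bearing governs)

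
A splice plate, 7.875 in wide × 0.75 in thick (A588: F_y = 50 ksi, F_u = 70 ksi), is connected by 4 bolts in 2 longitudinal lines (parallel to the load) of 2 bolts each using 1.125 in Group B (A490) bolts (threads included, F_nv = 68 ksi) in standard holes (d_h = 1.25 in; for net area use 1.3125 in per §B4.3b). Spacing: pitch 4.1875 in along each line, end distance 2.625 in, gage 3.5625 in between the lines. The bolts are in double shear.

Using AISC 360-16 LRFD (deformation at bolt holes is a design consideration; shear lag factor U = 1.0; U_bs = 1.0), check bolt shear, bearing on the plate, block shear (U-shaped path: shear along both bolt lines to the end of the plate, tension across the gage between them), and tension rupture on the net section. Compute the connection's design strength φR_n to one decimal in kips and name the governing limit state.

206.7 kips (net-section rupture governs)

Bolt shear: A_b = π(1.125)²/4 = 0.99402 in². φR_n = 0.75 × 68 × 0.99402 × 4 × 2 = 405.6 kips.
Bearing (0.75 in plate, F_u = 70 ksi): end bolts L_c = 2.625 − 1.25/2 = 2, R_n = min(1.2×2×0.75×70, 2.4×1.125×0.75×70) = 126 kips/bolt; interior L_c = 4.1875 − 1.25 = 2.9375, R_n = 141.75 kips/bolt. φR_n = 0.75 × (2×126 + 2×141.75) = 401.6 kips.
Block shear: shear path 2×[2.625+1×4.1875] = 2×6.8125 in, A_gv = 10.219, A_nv = 2×(6.8125 − 1.5×1.3125)×0.75 = 7.2656 in²; tension across gage: (3.5625 − 1×1.3125)×0.75 = 1.6875 in². R_n = min(0.6×70×7.2656, 0.6×50×10.219) + 1.0×70×1.6875 = min(305.16, 306.57) + 118.13 = 423.29 kips. φR_n = 0.75 × 423.29 = 317.5 kips.
Tension rupture (net): A_n = (7.875 − 2×1.3125)×0.75 = 3.9375 in² (U = 1.0, A_e = A_n). φR_n = 0.75 × 70 × 3.9375 = 206.7 kips.
Governing: min(405.6, 401.6, 317.5, 206.7) = 206.7 kips → net-section rupture.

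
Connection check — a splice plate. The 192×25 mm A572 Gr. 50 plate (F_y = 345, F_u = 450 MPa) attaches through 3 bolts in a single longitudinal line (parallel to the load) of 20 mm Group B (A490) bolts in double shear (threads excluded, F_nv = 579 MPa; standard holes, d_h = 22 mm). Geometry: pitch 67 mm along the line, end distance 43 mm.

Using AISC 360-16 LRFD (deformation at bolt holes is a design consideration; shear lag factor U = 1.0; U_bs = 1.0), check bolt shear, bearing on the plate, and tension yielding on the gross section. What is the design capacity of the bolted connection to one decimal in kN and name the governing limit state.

Bolt shear: A_b = π(20)²/4 = 314.16 mm². φR_n = 0.75 × 579 × 314.16 × 3 × 2 = 818.5 kN.
Bearing (25 mm plate, F_u = 450 MPa): end bolts L_c = 43 − 22/2 = 32, R_n = min(1.2×32×25×450, 2.4×20×25×450) = 432 kN/bolt; interior L_c = 67 − 22 = 45, R_n = 540 kN/bolt. φR_n = 0.75 × (1×432 + 2×540) = 1134.0 kN.
Tension yield (gross): A_g = 192×25 = 4800 mm². φR_n = 0.90 × 345 × 4800 = 1490.4 kN.
Governing: min(818.5, 1134.0, 1490.4) = 818.5 kN → bolt shear.

818.5 kN (bolt shear governs)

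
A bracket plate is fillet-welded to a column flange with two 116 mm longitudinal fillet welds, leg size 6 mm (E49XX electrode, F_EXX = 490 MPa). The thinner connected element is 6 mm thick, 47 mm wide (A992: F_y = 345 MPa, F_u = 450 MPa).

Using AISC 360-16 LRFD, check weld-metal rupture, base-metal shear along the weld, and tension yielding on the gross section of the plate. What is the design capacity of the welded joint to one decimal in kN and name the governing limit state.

87.6 kN (gross-section yield governs)

Weld metal: throat = 0.707×6 = 4.242 mm, L = 2×116 = 232 mm. φR_n = 0.75 × 0.6 × 490 × 4.242 × 232 = 217.0 kN.
Base metal shear (6 mm plate): yield φR_n = 1.0×0.6×345×6×232 = 288.1 kN; rupture φR_n = 0.75×0.6×450×6×232 = 281.9 kN; take 281.9 kN (rupture).
Tension yield (gross): A_g = 47×6 = 282 mm². φR_n = 0.90 × 345 × 282 = 87.6 kN.
Governing: min(217.0, 281.9, 87.6) = 87.6 kN → gross-section yield.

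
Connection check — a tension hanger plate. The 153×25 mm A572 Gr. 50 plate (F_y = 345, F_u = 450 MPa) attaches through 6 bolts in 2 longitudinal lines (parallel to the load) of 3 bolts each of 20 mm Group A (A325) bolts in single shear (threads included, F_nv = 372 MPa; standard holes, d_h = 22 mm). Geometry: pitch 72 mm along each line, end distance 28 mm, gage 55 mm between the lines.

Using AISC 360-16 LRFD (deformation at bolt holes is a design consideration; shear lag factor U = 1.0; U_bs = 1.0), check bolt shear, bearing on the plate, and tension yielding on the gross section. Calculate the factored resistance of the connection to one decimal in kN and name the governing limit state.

Bolt shear: A_b = π(20)²/4 = 314.16 mm². φR_n = 0.75 × 372 × 314.16 × 6 × 1 = 525.9 kN.
Bearing (25 mm plate, F_u = 450 MPa): end bolts L_c = 28 − 22/2 = 17, R_n = min(1.2×17×25×450, 2.4×20×25×450) = 229.5 kN/bolt; interior L_c = 72 − 22 = 50, R_n = 540 kN/bolt. φR_n = 0.75 × (2×229.5 + 4×540) = 1964.3 kN.
Tension yield (gross): A_g = 153×25 = 3825 mm². φR_n = 0.90 × 345 × 3825 = 1187.7 kN.
Governing: min(525.9, 1964.3, 1187.7) = 525.9 kN → bolt shear.

525.9 kN (bolt shear governs)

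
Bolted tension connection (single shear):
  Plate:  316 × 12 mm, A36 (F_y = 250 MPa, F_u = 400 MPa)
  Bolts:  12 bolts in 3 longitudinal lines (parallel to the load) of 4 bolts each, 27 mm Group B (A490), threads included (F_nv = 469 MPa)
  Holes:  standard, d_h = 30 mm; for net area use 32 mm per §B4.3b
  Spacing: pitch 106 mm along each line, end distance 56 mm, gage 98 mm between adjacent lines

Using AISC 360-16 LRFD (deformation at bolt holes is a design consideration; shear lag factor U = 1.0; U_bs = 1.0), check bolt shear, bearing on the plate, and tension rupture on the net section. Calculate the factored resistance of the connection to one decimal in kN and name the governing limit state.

792.0 kN (net-section rupture governs)

Bolt shear: A_b = π(27)²/4 = 572.56 mm². φR_n = 0.75 × 469 × 572.56 × 12 × 1 = 2416.8 kN.
Bearing (12 mm plate, F_u = 400 MPa): end bolts L_c = 56 − 30/2 = 41, R_n = min(1.2×41×12×400, 2.4×27×12×400) = 236.16 kN/bolt; interior L_c = 106 − 30 = 76, R_n = 311.04 kN/bolt. φR_n = 0.75 × (3×236.16 + 9×311.04) = 2630.9 kN.
Tension rupture (net): A_n = (316 − 3×32)×12 = 2640 mm² (U = 1.0, A_e = A_n). φR_n = 0.75 × 400 × 2640 = 792.0 kN.
Governing: min(2416.8, 2630.9, 792.0) = 792.0 kN → net-section rupture.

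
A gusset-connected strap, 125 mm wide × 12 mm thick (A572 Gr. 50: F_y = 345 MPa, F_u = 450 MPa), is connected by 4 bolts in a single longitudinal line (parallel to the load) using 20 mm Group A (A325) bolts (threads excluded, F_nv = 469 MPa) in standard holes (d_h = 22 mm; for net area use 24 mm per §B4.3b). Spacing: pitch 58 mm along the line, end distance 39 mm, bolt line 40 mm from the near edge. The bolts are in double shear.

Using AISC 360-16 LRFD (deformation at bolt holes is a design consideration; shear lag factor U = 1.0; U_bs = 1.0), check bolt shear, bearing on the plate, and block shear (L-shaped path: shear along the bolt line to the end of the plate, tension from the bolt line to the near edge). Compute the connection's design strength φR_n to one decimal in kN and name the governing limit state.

426.9 kN (block shear governs)

Bolt shear: A_b = π(20)²/4 = 314.16 mm². φR_n = 0.75 × 469 × 314.16 × 4 × 2 = 884.0 kN.
Bearing (12 mm plate, F_u = 450 MPa): end bolts L_c = 39 − 22/2 = 28, R_n = min(1.2×28×12×450, 2.4×20×12×450) = 181.44 kN/bolt; interior L_c = 58 − 22 = 36, R_n = 233.28 kN/bolt. φR_n = 0.75 × (1×181.44 + 3×233.28) = 661.0 kN.
Block shear: shear path 1×[39+3×58] = 1×213 mm, A_gv = 2556, A_nv = 1×(213 − 3.5×24)×12 = 1548 mm²; tension to near edge: (40 − 0.5×24)×12 = 336 mm². R_n = min(0.6×450×1548, 0.6×345×2556) + 1.0×450×336 = min(417.96, 529.09) + 151.2 = 569.16 kN. φR_n = 0.75 × 569.16 = 426.9 kN.
Governing: min(884.0, 661.0, 426.9) = 426.9 kN → block shear.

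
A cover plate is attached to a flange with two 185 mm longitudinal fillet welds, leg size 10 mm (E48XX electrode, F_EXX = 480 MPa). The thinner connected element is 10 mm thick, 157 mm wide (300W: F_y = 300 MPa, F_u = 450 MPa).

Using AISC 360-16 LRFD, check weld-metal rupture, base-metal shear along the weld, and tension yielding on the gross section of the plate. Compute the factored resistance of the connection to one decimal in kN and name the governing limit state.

Weld metal: throat = 0.707×10 = 7.07 mm, L = 2×185 = 370 mm. φR_n = 0.75 × 0.6 × 480 × 7.07 × 370 = 565.0 kN.
Base metal shear (10 mm plate): yield φR_n = 1.0×0.6×300×10×370 = 666.0 kN; rupture φR_n = 0.75×0.6×450×10×370 = 749.3 kN; take 666.0 kN (yield).
Tension yield (gross): A_g = 157×10 = 1570 mm². φR_n = 0.90 × 300 × 1570 = 423.9 kN.
Governing: min(565.0, 666.0, 423.9) = 423.9 kN → gross-section yield.

423.9 kN (gross-section yield governs)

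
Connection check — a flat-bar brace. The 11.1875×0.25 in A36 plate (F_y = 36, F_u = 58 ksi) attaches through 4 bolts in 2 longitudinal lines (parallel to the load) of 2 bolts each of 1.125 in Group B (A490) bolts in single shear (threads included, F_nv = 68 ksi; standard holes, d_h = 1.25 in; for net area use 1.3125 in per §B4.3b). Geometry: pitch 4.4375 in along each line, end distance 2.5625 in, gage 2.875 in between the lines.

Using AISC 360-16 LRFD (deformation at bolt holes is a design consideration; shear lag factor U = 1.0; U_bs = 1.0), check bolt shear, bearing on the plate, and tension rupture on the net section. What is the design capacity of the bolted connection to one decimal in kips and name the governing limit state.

Bolt shear: A_b = π(1.125)²/4 = 0.99402 in². φR_n = 0.75 × 68 × 0.99402 × 4 × 1 = 202.8 kips.
Bearing (0.25 in plate, F_u = 58 ksi): end bolts L_c = 2.5625 − 1.25/2 = 1.9375, R_n = min(1.2×1.9375×0.25×58, 2.4×1.125×0.25×58) = 33.713 kips/bolt; interior L_c = 4.4375 − 1.25 = 3.1875, R_n = 39.15 kips/bolt. φR_n = 0.75 × (2×33.713 + 2×39.15) = 109.3 kips.
Tension rupture (net): A_n = (11.1875 − 2×1.3125)×0.25 = 2.1406 in² (U = 1.0, A_e = A_n). φR_n = 0.75 × 58 × 2.1406 = 93.1 kips.
Governing: min(202.8, 109.3, 93.1) = 93.1 kips → net-section rupture.

93.1 kips (net-section rupture governs)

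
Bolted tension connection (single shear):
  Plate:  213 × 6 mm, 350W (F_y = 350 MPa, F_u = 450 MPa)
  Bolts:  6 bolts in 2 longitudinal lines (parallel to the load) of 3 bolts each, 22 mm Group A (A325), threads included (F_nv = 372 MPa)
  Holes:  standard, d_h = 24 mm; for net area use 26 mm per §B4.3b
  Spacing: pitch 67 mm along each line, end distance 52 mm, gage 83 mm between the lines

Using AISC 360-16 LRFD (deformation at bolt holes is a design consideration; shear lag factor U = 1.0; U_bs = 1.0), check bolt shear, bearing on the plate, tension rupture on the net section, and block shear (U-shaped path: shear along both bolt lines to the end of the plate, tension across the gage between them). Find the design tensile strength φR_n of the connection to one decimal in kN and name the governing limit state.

326.0 kN (net-section rupture governs)

Bolt shear: A_b = π(22)²/4 = 380.13 mm². φR_n = 0.75 × 372 × 380.13 × 6 × 1 = 636.3 kN.
Bearing (6 mm plate, F_u = 450 MPa): end bolts L_c = 52 − 24/2 = 40, R_n = min(1.2×40×6×450, 2.4×22×6×450) = 129.6 kN/bolt; interior L_c = 67 − 24 = 43, R_n = 139.32 kN/bolt. φR_n = 0.75 × (2×129.6 + 4×139.32) = 612.4 kN.
Tension rupture (net): A_n = (213 − 2×26)×6 = 966 mm² (U = 1.0, A_e = A_n). φR_n = 0.75 × 450 × 966 = 326.0 kN.
Block shear: shear path 2×[52+2×67] = 2×186 mm, A_gv = 2232, A_nv = 2×(186 − 2.5×26)×6 = 1452 mm²; tension across gage: (83 − 1×26)×6 = 342 mm². R_n = min(0.6×450×1452, 0.6×350×2232) + 1.0×450×342 = min(392.04, 468.72) + 153.9 = 545.94 kN. φR_n = 0.75 × 545.94 = 409.5 kN.
Governing: min(636.3, 612.4, 326.0, 409.5) = 326.0 kN → net-section rupture.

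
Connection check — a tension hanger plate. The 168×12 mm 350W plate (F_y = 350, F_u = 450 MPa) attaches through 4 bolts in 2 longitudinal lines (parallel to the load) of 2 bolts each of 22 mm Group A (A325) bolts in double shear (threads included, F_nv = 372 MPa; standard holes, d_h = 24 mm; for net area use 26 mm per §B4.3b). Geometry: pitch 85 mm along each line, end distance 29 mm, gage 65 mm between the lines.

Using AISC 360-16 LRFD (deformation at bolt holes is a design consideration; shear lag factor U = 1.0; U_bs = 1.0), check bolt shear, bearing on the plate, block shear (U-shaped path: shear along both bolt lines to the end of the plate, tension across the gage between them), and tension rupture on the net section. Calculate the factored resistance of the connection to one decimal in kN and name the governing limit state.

Bolt shear: A_b = π(22)²/4 = 380.13 mm². φR_n = 0.75 × 372 × 380.13 × 4 × 2 = 848.5 kN.
Bearing (12 mm plate, F_u = 450 MPa): end bolts L_c = 29 − 24/2 = 17, R_n = min(1.2×17×12×450, 2.4×22×12×450) = 110.16 kN/bolt; interior L_c = 85 − 24 = 61, R_n = 285.12 kN/bolt. φR_n = 0.75 × (2×110.16 + 2×285.12) = 592.9 kN.
Block shear: shear path 2×[29+1×85] = 2×114 mm, A_gv = 2736, A_nv = 2×(114 − 1.5×26)×12 = 1800 mm²; tension across gage: (65 − 1×26)×12 = 468 mm². R_n = min(0.6×450×1800, 0.6×350×2736) + 1.0×450×468 = min(486, 574.56) + 210.6 = 696.6 kN. φR_n = 0.75 × 696.6 = 522.5 kN.
Tension rupture (net): A_n = (168 − 2×26)×12 = 1392 mm² (U = 1.0, A_e = A_n). φR_n = 0.75 × 450 × 1392 = 469.8 kN.
Governing: min(848.5, 592.9, 522.5, 469.8) = 469.8 kN → net-section rupture.

469.8 kN (net-section rupture governs)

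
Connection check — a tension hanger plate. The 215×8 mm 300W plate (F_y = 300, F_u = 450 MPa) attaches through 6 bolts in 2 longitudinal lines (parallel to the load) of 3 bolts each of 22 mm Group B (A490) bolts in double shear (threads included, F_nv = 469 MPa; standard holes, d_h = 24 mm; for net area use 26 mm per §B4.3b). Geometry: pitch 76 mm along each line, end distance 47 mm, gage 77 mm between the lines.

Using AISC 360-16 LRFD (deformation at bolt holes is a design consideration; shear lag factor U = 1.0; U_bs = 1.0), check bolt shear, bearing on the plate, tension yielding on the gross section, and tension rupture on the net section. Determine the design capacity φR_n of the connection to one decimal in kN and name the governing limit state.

440.1 kN (net-section rupture governs)

Bolt shear: A_b = π(22)²/4 = 380.13 mm². φR_n = 0.75 × 469 × 380.13 × 6 × 2 = 1604.5 kN.
Bearing (8 mm plate, F_u = 450 MPa): end bolts L_c = 47 − 24/2 = 35, R_n = min(1.2×35×8×450, 2.4×22×8×450) = 151.2 kN/bolt; interior L_c = 76 − 24 = 52, R_n = 190.08 kN/bolt. φR_n = 0.75 × (2×151.2 + 4×190.08) = 797.0 kN.
Tension yield (gross): A_g = 215×8 = 1720 mm². φR_n = 0.90 × 300 × 1720 = 464.4 kN.
Tension rupture (net): A_n = (215 − 2×26)×8 = 1304 mm² (U = 1.0, A_e = A_n). φR_n = 0.75 × 450 × 1304 = 440.1 kN.
Governing: min(1604.5, 797.0, 464.4, 440.1) = 440.1 kN → net-section rupture.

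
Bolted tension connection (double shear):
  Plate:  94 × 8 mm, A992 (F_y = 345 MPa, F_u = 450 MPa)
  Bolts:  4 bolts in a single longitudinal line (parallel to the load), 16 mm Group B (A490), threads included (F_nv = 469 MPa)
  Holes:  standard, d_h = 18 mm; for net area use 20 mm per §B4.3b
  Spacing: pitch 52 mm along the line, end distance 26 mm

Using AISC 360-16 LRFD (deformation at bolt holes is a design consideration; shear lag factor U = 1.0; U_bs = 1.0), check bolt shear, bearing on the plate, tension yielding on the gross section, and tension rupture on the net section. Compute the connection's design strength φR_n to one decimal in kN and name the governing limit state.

199.8 kN (net-section rupture governs)

Bolt shear: A_b = π(16)²/4 = 201.06 mm². φR_n = 0.75 × 469 × 201.06 × 4 × 2 = 565.8 kN.
Bearing (8 mm plate, F_u = 450 MPa): end bolts L_c = 26 − 18/2 = 17, R_n = min(1.2×17×8×450, 2.4×16×8×450) = 73.44 kN/bolt; interior L_c = 52 − 18 = 34, R_n = 138.24 kN/bolt. φR_n = 0.75 × (1×73.44 + 3×138.24) = 366.1 kN.
Tension yield (gross): A_g = 94×8 = 752 mm². φR_n = 0.90 × 345 × 752 = 233.5 kN.
Tension rupture (net): A_n = (94 − 1×20)×8 = 592 mm² (U = 1.0, A_e = A_n). φR_n = 0.75 × 450 × 592 = 199.8 kN.
Governing: min(565.8, 366.1, 233.5, 199.8) = 199.8 kN → net-section rupture.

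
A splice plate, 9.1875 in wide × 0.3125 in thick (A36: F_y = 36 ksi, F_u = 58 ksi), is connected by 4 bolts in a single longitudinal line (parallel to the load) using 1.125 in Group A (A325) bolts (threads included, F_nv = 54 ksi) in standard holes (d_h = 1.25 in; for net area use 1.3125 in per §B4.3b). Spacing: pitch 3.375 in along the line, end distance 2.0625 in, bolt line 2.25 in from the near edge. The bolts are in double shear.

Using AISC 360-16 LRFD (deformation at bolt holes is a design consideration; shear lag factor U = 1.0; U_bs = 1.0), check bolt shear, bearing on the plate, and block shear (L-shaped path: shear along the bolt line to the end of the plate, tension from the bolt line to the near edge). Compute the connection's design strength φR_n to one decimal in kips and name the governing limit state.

83.4 kips (block shear governs)

Bolt shear: A_b = π(1.125)²/4 = 0.99402 in². φR_n = 0.75 × 54 × 0.99402 × 4 × 2 = 322.1 kips.
Bearing (0.3125 in plate, F_u = 58 ksi): end bolts L_c = 2.0625 − 1.25/2 = 1.4375, R_n = min(1.2×1.4375×0.3125×58, 2.4×1.125×0.3125×58) = 31.266 kips/bolt; interior L_c = 3.375 − 1.25 = 2.125, R_n = 46.219 kips/bolt. φR_n = 0.75 × (1×31.266 + 3×46.219) = 127.4 kips.
Block shear: shear path 1×[2.0625+3×3.375] = 1×12.1875 in, A_gv = 3.8086, A_nv = 1×(12.1875 − 3.5×1.3125)×0.3125 = 2.373 in²; tension to near edge: (2.25 − 0.5×1.3125)×0.3125 = 0.49805 in². R_n = min(0.6×58×2.373, 0.6×36×3.8086) + 1.0×58×0.49805 = min(82.58, 82.266) + 28.887 = 111.15 kips. φR_n = 0.75 × 111.15 = 83.4 kips.
Governing: min(322.1, 127.4, 83.4) = 83.4 kips → block shear.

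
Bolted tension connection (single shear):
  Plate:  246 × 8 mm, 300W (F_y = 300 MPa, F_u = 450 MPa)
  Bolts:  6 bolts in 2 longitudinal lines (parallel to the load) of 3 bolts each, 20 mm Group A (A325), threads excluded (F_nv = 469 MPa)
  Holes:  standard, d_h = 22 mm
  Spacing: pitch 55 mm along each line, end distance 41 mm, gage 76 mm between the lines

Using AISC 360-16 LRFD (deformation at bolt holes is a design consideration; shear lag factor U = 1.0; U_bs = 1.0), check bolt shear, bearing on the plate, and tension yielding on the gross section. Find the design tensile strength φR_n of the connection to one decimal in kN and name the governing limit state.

531.4 kN (gross-section yield governs)

Bolt shear: A_b = π(20)²/4 = 314.16 mm². φR_n = 0.75 × 469 × 314.16 × 6 × 1 = 663.0 kN.
Bearing (8 mm plate, F_u = 450 MPa): end bolts L_c = 41 − 22/2 = 30, R_n = min(1.2×30×8×450, 2.4×20×8×450) = 129.6 kN/bolt; interior L_c = 55 − 22 = 33, R_n = 142.56 kN/bolt. φR_n = 0.75 × (2×129.6 + 4×142.56) = 622.1 kN.
Tension yield (gross): A_g = 246×8 = 1968 mm². φR_n = 0.90 × 300 × 1968 = 531.4 kN.
Governing: min(663.0, 622.1, 531.4) = 531.4 kN → gross-section yield.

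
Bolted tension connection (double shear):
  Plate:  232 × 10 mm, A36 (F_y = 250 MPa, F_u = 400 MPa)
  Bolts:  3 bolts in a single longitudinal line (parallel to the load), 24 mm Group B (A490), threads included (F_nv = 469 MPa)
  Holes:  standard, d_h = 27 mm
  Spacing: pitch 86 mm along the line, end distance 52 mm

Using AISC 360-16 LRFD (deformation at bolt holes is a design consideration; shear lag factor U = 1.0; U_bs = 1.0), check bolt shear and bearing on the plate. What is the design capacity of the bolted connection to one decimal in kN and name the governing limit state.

Bolt shear: A_b = π(24)²/4 = 452.39 mm². φR_n = 0.75 × 469 × 452.39 × 3 × 2 = 954.8 kN.
Bearing (10 mm plate, F_u = 400 MPa): end bolts L_c = 52 − 27/2 = 38.5, R_n = min(1.2×38.5×10×400, 2.4×24×10×400) = 184.8 kN/bolt; interior L_c = 86 − 27 = 59, R_n = 230.4 kN/bolt. φR_n = 0.75 × (1×184.8 + 2×230.4) = 484.2 kN.
Governing: min(954.8, 484.2) = 484.2 kN → bearing.

484.2 kN (bearing governs)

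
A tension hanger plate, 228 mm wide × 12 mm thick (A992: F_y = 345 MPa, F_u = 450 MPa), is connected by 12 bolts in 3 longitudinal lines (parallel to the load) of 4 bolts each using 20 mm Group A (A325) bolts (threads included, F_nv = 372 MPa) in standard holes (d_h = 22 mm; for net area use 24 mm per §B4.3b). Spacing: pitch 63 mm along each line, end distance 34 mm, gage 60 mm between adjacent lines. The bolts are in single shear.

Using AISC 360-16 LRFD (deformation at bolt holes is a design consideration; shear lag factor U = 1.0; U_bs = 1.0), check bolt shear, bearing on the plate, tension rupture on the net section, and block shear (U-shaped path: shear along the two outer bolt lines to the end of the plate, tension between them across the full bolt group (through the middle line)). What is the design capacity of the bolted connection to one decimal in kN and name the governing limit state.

Bolt shear: A_b = π(20)²/4 = 314.16 mm². φR_n = 0.75 × 372 × 314.16 × 12 × 1 = 1051.8 kN.
Bearing (12 mm plate, F_u = 450 MPa): end bolts L_c = 34 − 22/2 = 23, R_n = min(1.2×23×12×450, 2.4×20×12×450) = 149.04 kN/bolt; interior L_c = 63 − 22 = 41, R_n = 259.2 kN/bolt. φR_n = 0.75 × (3×149.04 + 9×259.2) = 2084.9 kN.
Tension rupture (net): A_n = (228 − 3×24)×12 = 1872 mm² (U = 1.0, A_e = A_n). φR_n = 0.75 × 450 × 1872 = 631.8 kN.
Block shear: shear path 2×[34+3×63] = 2×223 mm, A_gv = 5352, A_nv = 2×(223 − 3.5×24)×12 = 3336 mm²; tension across gage: (120 − 2×24)×12 = 864 mm². R_n = min(0.6×450×3336, 0.6×345×5352) + 1.0×450×864 = min(900.72, 1107.9) + 388.8 = 1289.5 kN. φR_n = 0.75 × 1289.5 = 967.1 kN.
Governing: min(1051.8, 2084.9, 631.8, 967.1) = 631.8 kN → net-section rupture.

631.8 kN (net-section rupture governs)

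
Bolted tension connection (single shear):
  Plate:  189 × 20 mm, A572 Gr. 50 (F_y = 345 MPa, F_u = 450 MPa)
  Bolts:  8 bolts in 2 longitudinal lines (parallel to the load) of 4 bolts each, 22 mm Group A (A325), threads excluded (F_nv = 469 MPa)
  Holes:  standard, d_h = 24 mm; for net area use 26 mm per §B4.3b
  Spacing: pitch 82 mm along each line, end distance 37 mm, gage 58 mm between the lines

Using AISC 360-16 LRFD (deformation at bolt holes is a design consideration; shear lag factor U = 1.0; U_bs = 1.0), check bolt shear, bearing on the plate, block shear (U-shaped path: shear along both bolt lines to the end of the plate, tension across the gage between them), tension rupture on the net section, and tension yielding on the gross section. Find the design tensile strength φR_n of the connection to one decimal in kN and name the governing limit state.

Bolt shear: A_b = π(22)²/4 = 380.13 mm². φR_n = 0.75 × 469 × 380.13 × 8 × 1 = 1069.7 kN.
Bearing (20 mm plate, F_u = 450 MPa): end bolts L_c = 37 − 24/2 = 25, R_n = min(1.2×25×20×450, 2.4×22×20×450) = 270 kN/bolt; interior L_c = 82 − 24 = 58, R_n = 475.2 kN/bolt. φR_n = 0.75 × (2×270 + 6×475.2) = 2543.4 kN.
Block shear: shear path 2×[37+3×82] = 2×283 mm, A_gv = 11320, A_nv = 2×(283 − 3.5×26)×20 = 7680 mm²; tension across gage: (58 − 1×26)×20 = 640 mm². R_n = min(0.6×450×7680, 0.6×345×11320) + 1.0×450×640 = min(2073.6, 2343.2) + 288 = 2361.6 kN. φR_n = 0.75 × 2361.6 = 1771.2 kN.
Tension rupture (net): A_n = (189 − 2×26)×20 = 2740 mm² (U = 1.0, A_e = A_n). φR_n = 0.75 × 450 × 2740 = 924.8 kN.
Tension yield (gross): A_g = 189×20 = 3780 mm². φR_n = 0.90 × 345 × 3780 = 1173.7 kN.
Governing: min(1069.7, 2543.4, 1771.2, 924.8, 1173.7) = 924.8 kN → net-section rupture.

924.8 kN (net-section rupture governs)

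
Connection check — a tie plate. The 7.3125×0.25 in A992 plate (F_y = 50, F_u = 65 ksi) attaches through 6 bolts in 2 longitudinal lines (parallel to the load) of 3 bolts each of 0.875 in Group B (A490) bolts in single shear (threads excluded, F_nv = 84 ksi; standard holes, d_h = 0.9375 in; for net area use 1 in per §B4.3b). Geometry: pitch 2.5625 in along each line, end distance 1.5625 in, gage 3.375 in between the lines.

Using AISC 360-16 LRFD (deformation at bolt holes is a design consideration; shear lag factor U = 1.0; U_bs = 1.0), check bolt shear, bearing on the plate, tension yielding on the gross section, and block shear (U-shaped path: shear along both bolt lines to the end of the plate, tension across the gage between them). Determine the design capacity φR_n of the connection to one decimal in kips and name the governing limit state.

82.3 kips (gross-section yield governs)

Bolt shear: A_b = π(0.875)²/4 = 0.60132 in². φR_n = 0.75 × 84 × 0.60132 × 6 × 1 = 227.3 kips.
Bearing (0.25 in plate, F_u = 65 ksi): end bolts L_c = 1.5625 − 0.9375/2 = 1.09375, R_n = min(1.2×1.09375×0.25×65, 2.4×0.875×0.25×65) = 21.328 kips/bolt; interior L_c = 2.5625 − 0.9375 = 1.625, R_n = 31.688 kips/bolt. φR_n = 0.75 × (2×21.328 + 4×31.688) = 127.1 kips.
Tension yield (gross): A_g = 7.3125×0.25 = 1.8281 in². φR_n = 0.90 × 50 × 1.8281 = 82.3 kips.
Block shear: shear path 2×[1.5625+2×2.5625] = 2×6.6875 in, A_gv = 3.3438, A_nv = 2×(6.6875 − 2.5×1)×0.25 = 2.0938 in²; tension across gage: (3.375 − 1×1)×0.25 = 0.59375 in². R_n = min(0.6×65×2.0938, 0.6×50×3.3438) + 1.0×65×0.59375 = min(81.658, 100.31) + 38.594 = 120.25 kips. φR_n = 0.75 × 120.25 = 90.2 kips.
Governing: min(227.3, 127.1, 82.3, 90.2) = 82.3 kips → gross-section yield.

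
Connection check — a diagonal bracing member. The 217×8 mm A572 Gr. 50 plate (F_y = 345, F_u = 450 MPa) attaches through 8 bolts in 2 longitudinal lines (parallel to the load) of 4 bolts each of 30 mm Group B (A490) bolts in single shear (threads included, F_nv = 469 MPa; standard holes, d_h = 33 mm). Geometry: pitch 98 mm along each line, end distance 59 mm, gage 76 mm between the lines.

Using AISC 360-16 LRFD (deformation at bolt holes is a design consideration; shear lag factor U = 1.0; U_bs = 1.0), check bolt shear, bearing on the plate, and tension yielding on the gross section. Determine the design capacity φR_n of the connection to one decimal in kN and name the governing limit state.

539.0 kN (gross-section yield governs)

Bolt shear: A_b = π(30)²/4 = 706.86 mm². φR_n = 0.75 × 469 × 706.86 × 8 × 1 = 1989.1 kN.
Bearing (8 mm plate, F_u = 450 MPa): end bolts L_c = 59 − 33/2 = 42.5, R_n = min(1.2×42.5×8×450, 2.4×30×8×450) = 183.6 kN/bolt; interior L_c = 98 − 33 = 65, R_n = 259.2 kN/bolt. φR_n = 0.75 × (2×183.6 + 6×259.2) = 1441.8 kN.
Tension yield (gross): A_g = 217×8 = 1736 mm². φR_n = 0.90 × 345 × 1736 = 539.0 kN.
Governing: min(1989.1, 1441.8, 539.0) = 539.0 kN → gross-section yield.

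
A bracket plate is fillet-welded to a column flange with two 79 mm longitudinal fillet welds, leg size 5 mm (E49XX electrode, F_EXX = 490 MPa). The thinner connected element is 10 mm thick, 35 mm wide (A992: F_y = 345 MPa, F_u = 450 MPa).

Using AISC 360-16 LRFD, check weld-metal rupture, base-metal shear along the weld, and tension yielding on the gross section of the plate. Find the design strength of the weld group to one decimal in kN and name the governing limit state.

108.7 kN (gross-section yield governs)

Weld metal: throat = 0.707×5 = 3.535 mm, L = 2×79 = 158 mm. φR_n = 0.75 × 0.6 × 490 × 3.535 × 158 = 123.2 kN.
Base metal shear (10 mm plate): yield φR_n = 1.0×0.6×345×10×158 = 327.1 kN; rupture φR_n = 0.75×0.6×450×10×158 = 320.0 kN; take 320.0 kN (rupture).
Tension yield (gross): A_g = 35×10 = 350 mm². φR_n = 0.90 × 345 × 350 = 108.7 kN.
Governing: min(123.2, 320.0, 108.7) = 108.7 kN → gross-section yield.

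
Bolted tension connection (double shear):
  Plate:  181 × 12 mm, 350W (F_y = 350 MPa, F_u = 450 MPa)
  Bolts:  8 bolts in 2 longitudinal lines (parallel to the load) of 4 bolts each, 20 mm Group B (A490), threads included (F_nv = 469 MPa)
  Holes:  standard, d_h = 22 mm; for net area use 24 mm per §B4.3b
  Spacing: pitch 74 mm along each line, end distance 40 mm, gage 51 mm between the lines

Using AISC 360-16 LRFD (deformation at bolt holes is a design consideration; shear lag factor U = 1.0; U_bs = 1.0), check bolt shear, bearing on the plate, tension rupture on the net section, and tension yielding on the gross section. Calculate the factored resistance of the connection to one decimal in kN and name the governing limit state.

Bolt shear: A_b = π(20)²/4 = 314.16 mm². φR_n = 0.75 × 469 × 314.16 × 8 × 2 = 1768.1 kN.
Bearing (12 mm plate, F_u = 450 MPa): end bolts L_c = 40 − 22/2 = 29, R_n = min(1.2×29×12×450, 2.4×20×12×450) = 187.92 kN/bolt; interior L_c = 74 − 22 = 52, R_n = 259.2 kN/bolt. φR_n = 0.75 × (2×187.92 + 6×259.2) = 1448.3 kN.
Tension rupture (net): A_n = (181 − 2×24)×12 = 1596 mm² (U = 1.0, A_e = A_n). φR_n = 0.75 × 450 × 1596 = 538.7 kN.
Tension yield (gross): A_g = 181×12 = 2172 mm². φR_n = 0.90 × 350 × 2172 = 684.2 kN.
Governing: min(1768.1, 1448.3, 538.7, 684.2) = 538.7 kN → net-section rupture.

538.7 kN (net-section rupture governs)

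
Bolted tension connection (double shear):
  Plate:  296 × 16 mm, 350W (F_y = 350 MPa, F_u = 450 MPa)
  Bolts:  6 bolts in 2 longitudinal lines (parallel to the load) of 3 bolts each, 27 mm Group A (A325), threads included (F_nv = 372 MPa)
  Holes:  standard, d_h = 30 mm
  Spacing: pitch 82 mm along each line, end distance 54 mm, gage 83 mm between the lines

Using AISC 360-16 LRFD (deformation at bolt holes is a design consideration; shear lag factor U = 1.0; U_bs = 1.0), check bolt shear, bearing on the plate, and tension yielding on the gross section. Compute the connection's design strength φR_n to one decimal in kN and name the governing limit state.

Bolt shear: A_b = π(27)²/4 = 572.56 mm². φR_n = 0.75 × 372 × 572.56 × 6 × 2 = 1916.9 kN.
Bearing (16 mm plate, F_u = 450 MPa): end bolts L_c = 54 − 30/2 = 39, R_n = min(1.2×39×16×450, 2.4×27×16×450) = 336.96 kN/bolt; interior L_c = 82 − 30 = 52, R_n = 449.28 kN/bolt. φR_n = 0.75 × (2×336.96 + 4×449.28) = 1853.3 kN.
Tension yield (gross): A_g = 296×16 = 4736 mm². φR_n = 0.90 × 350 × 4736 = 1491.8 kN.
Governing: min(1916.9, 1853.3, 1491.8) = 1491.8 kN → gross-section yield.

1491.8 kN (gross-section yield governs)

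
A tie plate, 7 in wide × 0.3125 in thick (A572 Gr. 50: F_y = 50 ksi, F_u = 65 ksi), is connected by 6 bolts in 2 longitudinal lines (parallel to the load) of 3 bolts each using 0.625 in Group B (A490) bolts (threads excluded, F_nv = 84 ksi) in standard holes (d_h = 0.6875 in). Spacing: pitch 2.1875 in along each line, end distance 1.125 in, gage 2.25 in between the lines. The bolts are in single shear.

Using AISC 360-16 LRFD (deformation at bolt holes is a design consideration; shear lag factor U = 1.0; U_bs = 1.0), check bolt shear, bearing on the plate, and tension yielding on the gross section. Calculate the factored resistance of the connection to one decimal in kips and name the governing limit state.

Bolt shear: A_b = π(0.625)²/4 = 0.3068 in². φR_n = 0.75 × 84 × 0.3068 × 6 × 1 = 116.0 kips.
Bearing (0.3125 in plate, F_u = 65 ksi): end bolts L_c = 1.125 − 0.6875/2 = 0.78125, R_n = min(1.2×0.78125×0.3125×65, 2.4×0.625×0.3125×65) = 19.043 kips/bolt; interior L_c = 2.1875 − 0.6875 = 1.5, R_n = 30.469 kips/bolt. φR_n = 0.75 × (2×19.043 + 4×30.469) = 120.0 kips.
Tension yield (gross): A_g = 7×0.3125 = 2.1875 in². φR_n = 0.90 × 50 × 2.1875 = 98.4 kips.
Governing: min(116.0, 120.0, 98.4) = 98.4 kips → gross-section yield.

98.4 kips (gross-section yield governs)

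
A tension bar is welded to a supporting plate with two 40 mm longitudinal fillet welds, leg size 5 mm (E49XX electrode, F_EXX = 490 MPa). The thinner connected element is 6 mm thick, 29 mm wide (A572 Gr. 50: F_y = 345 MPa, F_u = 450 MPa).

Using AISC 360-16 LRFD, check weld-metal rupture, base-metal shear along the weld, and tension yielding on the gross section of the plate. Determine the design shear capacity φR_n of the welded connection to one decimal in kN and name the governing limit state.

Weld metal: throat = 0.707×5 = 3.535 mm, L = 2×40 = 80 mm. φR_n = 0.75 × 0.6 × 490 × 3.535 × 80 = 62.4 kN.
Base metal shear (6 mm plate): yield φR_n = 1.0×0.6×345×6×80 = 99.4 kN; rupture φR_n = 0.75×0.6×450×6×80 = 97.2 kN; take 97.2 kN (rupture).
Tension yield (gross): A_g = 29×6 = 174 mm². φR_n = 0.90 × 345 × 174 = 54.0 kN.
Governing: min(62.4, 97.2, 54.0) = 54.0 kN → gross-section yield.

54.0 kN (gross-section yield governs)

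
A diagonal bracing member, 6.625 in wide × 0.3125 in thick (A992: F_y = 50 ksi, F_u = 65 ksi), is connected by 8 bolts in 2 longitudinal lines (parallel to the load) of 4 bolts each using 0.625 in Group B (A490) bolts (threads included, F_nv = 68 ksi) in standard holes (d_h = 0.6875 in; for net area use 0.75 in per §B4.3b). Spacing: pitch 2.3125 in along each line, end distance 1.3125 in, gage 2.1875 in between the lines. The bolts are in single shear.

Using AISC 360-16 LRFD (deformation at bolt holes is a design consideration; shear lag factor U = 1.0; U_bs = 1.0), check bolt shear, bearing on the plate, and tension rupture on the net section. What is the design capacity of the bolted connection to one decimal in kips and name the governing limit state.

78.1 kips (net-section rupture governs)

Bolt shear: A_b = π(0.625)²/4 = 0.3068 in². φR_n = 0.75 × 68 × 0.3068 × 8 × 1 = 125.2 kips.
Bearing (0.3125 in plate, F_u = 65 ksi): end bolts L_c = 1.3125 − 0.6875/2 = 0.96875, R_n = min(1.2×0.96875×0.3125×65, 2.4×0.625×0.3125×65) = 23.613 kips/bolt; interior L_c = 2.3125 − 0.6875 = 1.625, R_n = 30.469 kips/bolt. φR_n = 0.75 × (2×23.613 + 6×30.469) = 172.5 kips.
Tension rupture (net): A_n = (6.625 − 2×0.75)×0.3125 = 1.6016 in² (U = 1.0, A_e = A_n). φR_n = 0.75 × 65 × 1.6016 = 78.1 kips.
Governing: min(125.2, 172.5, 78.1) = 78.1 kips → net-section rupture.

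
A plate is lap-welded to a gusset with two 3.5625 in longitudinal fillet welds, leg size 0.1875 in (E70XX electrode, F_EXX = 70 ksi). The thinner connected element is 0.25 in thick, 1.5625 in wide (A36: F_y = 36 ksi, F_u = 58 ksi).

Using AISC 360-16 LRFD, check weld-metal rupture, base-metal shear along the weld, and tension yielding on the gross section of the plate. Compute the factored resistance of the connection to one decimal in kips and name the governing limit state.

12.7 kips (gross-section yield governs)

Weld metal: throat = 0.707×0.1875 = 0.13256 in, L = 2×3.5625 = 7.125 in. φR_n = 0.75 × 0.6 × 70 × 0.13256 × 7.125 = 29.8 kips.
Base metal shear (0.25 in plate): yield φR_n = 1.0×0.6×36×0.25×7.125 = 38.5 kips; rupture φR_n = 0.75×0.6×58×0.25×7.125 = 46.5 kips; take 38.5 kips (yield).
Tension yield (gross): A_g = 1.5625×0.25 = 0.39063 in². φR_n = 0.90 × 36 × 0.39063 = 12.7 kips.
Governing: min(29.8, 38.5, 12.7) = 12.7 kips → gross-section yield.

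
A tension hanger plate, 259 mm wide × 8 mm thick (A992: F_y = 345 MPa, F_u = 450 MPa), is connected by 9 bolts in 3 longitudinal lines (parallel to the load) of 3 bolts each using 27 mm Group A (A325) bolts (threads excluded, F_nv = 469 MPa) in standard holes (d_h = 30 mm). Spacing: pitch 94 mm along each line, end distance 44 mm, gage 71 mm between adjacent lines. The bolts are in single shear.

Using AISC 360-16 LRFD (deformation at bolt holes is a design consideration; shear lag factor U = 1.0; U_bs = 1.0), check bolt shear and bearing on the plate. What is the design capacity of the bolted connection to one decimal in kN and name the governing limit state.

Bolt shear: A_b = π(27)²/4 = 572.56 mm². φR_n = 0.75 × 469 × 572.56 × 9 × 1 = 1812.6 kN.
Bearing (8 mm plate, F_u = 450 MPa): end bolts L_c = 44 − 30/2 = 29, R_n = min(1.2×29×8×450, 2.4×27×8×450) = 125.28 kN/bolt; interior L_c = 94 − 30 = 64, R_n = 233.28 kN/bolt. φR_n = 0.75 × (3×125.28 + 6×233.28) = 1331.6 kN.
Governing: min(1812.6, 1331.6) = 1331.6 kN → bearing.

1331.6 kN (bearing governs)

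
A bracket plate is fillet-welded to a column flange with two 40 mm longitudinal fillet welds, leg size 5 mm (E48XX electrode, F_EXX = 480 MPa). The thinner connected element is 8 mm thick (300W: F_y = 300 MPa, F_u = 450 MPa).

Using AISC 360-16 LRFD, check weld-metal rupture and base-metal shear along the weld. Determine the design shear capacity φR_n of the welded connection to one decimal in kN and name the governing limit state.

61.1 kN (weld metal governs)

Weld metal: throat = 0.707×5 = 3.535 mm, L = 2×40 = 80 mm. φR_n = 0.75 × 0.6 × 480 × 3.535 × 80 = 61.1 kN.
Base metal shear (8 mm plate): yield φR_n = 1.0×0.6×300×8×80 = 115.2 kN; rupture φR_n = 0.75×0.6×450×8×80 = 129.6 kN; take 115.2 kN (yield).
Governing: min(61.1, 115.2) = 61.1 kN → weld metal.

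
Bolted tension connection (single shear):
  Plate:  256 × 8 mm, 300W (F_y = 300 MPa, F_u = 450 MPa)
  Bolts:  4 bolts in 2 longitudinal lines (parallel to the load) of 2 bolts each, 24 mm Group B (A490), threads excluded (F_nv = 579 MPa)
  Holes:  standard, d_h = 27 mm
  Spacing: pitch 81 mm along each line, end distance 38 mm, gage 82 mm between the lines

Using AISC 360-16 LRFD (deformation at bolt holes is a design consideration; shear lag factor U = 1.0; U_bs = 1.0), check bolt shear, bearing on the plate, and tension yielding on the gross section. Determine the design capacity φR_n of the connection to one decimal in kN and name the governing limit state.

Bolt shear: A_b = π(24)²/4 = 452.39 mm². φR_n = 0.75 × 579 × 452.39 × 4 × 1 = 785.8 kN.
Bearing (8 mm plate, F_u = 450 MPa): end bolts L_c = 38 − 27/2 = 24.5, R_n = min(1.2×24.5×8×450, 2.4×24×8×450) = 105.84 kN/bolt; interior L_c = 81 − 27 = 54, R_n = 207.36 kN/bolt. φR_n = 0.75 × (2×105.84 + 2×207.36) = 469.8 kN.
Tension yield (gross): A_g = 256×8 = 2048 mm². φR_n = 0.90 × 300 × 2048 = 553.0 kN.
Governing: min(785.8, 469.8, 553.0) = 469.8 kN → bearing.

469.8 kN (bearing governs)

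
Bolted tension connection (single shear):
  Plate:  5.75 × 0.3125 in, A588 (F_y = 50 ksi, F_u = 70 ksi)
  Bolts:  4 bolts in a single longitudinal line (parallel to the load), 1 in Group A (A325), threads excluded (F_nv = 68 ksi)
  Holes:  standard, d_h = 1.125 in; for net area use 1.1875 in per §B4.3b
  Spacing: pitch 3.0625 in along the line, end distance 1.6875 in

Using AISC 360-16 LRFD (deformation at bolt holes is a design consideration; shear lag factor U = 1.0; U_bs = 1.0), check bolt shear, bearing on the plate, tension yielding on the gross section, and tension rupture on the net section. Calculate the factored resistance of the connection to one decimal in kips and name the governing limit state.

74.9 kips (net-section rupture governs)

Bolt shear: A_b = π(1)²/4 = 0.7854 in². φR_n = 0.75 × 68 × 0.7854 × 4 × 1 = 160.2 kips.
Bearing (0.3125 in plate, F_u = 70 ksi): end bolts L_c = 1.6875 − 1.125/2 = 1.125, R_n = min(1.2×1.125×0.3125×70, 2.4×1×0.3125×70) = 29.531 kips/bolt; interior L_c = 3.0625 − 1.125 = 1.9375, R_n = 50.859 kips/bolt. φR_n = 0.75 × (1×29.531 + 3×50.859) = 136.6 kips.
Tension yield (gross): A_g = 5.75×0.3125 = 1.7969 in². φR_n = 0.90 × 50 × 1.7969 = 80.9 kips.
Tension rupture (net): A_n = (5.75 − 1×1.1875)×0.3125 = 1.4258 in² (U = 1.0, A_e = A_n). φR_n = 0.75 × 70 × 1.4258 = 74.9 kips.
Governing: min(160.2, 136.6, 80.9, 74.9) = 74.9 kips → net-section rupture.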